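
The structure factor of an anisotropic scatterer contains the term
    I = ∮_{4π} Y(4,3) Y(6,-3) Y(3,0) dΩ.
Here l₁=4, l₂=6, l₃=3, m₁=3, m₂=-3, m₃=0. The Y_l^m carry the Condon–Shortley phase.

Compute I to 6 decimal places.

0.000000

L=13 odd ⇒ parity kills the (l;000) factor ⇒ I = 0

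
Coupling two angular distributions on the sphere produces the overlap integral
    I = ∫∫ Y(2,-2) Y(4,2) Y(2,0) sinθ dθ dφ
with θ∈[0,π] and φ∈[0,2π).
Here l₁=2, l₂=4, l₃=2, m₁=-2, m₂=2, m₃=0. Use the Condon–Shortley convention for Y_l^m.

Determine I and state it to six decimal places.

m-sum 0 ✓  L=8 even ✓  2≤2≤6 ✓
Π(2lᵢ+1) = 5×9×5 = 225
triangle coeff Δ(2,4,2) = 1/630
Σ_t [2,2]: t=2:+1/16 = 1/16
(3j)²=2/35 [(2 4 2; 0 0 0)], sign=+1
Σ_t [4,4]: t=4:+1/96 = 1/96
(3j)²=1/42 [(2 4 2; -2 2 0)], sign=+1
⇒ 4πI² = 15/49
I = (+1)√(15/49/(4π)) = 0.15607835

0.156078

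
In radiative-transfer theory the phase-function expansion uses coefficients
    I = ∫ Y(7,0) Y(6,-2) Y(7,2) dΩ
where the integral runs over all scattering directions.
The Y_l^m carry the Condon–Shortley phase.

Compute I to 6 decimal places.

Checks pass: Σm=0; 20 even; l₃=7∈[1,13].
(2·7+1)(2·6+1)(2·7+1) = 2925
Δ: 6! 8! 6! / 21! → 1/2444321880
sum: t=0:+1/2612736000 t=1:−1/20736000 t=2:+1/1658880 t=3:−1/746496 t=4:+1/1658880 t=5:−1/20736000 t=6:+1/2612736000 = -1/4354560
3j²(7 6 7; 0 0 0) = Δ·Π!·Σ² = 1000/138567  (sign +1)
sum: t=0:+1/174182400 t=1:−1/6220800 t=2:+1/1658880 t=3:−1/2488320 t=4:+1/24883200 = 1/11612160
3j²(7 6 7; 0 -2 2) = Δ·Π!·Σ² = 150/46189  (sign -1)
combine: 4πI² = 2925·1000/138567·150/46189 = 11250000/164109517
take √, sign -1: I = -0.07385917

-0.073859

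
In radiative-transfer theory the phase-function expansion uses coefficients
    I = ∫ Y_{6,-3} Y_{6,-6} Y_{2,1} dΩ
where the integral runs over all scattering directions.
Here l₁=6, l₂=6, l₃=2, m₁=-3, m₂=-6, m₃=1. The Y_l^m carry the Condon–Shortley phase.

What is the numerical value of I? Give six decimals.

-3 − 6 + 1 = -8 ≠ 0: azimuthal integral kills it; I = 0

0.000000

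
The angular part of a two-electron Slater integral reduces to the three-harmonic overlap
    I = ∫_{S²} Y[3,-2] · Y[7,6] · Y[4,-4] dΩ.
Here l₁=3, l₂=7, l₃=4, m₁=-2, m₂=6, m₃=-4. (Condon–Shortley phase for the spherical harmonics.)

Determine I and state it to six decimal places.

0.241725

Checks pass: Σm=0; 14 even; l₃=4∈[4,10].
(2·3+1)(2·7+1)(2·4+1) = 945
Δ: 6! 0! 8! / 15! → 1/45045
sum: t=3:−1/20736 = -1/20736
3j²(3 7 4; 0 0 0) = Δ·Π!·Σ² = 35/1287  (sign -1)
sum: t=5:−1/4838400 = -1/4838400
3j²(3 7 4; -2 6 -4) = Δ·Π!·Σ² = 1/35  (sign -1)
combine: 4πI² = 945·35/1287·1/35 = 105/143
take √, sign +1: I = 0.24172507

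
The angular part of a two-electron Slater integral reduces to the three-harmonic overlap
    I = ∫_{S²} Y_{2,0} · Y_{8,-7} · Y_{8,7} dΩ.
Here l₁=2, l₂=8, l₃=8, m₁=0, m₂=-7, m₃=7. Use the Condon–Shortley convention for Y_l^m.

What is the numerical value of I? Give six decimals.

Checks pass: Σm=0; 18 even; l₃=8∈[6,10].
(2·2+1)(2·8+1)(2·8+1) = 1445
Δ: 2! 2! 14! / 19! → 1/348840
sum: t=0:+1/116121600 t=1:−1/25401600 t=2:+1/116121600 = -1/45158400
3j²(2 8 8; 0 0 0) = Δ·Π!·Σ² = 24/1615  (sign -1)
sum: t=0:+1/24908083200 t=1:−1/87178291200 = 1/34871316480
3j²(2 8 8; 0 -7 7) = Δ·Π!·Σ² = 125/7752  (sign -1)
combine: 4πI² = 1445·24/1615·125/7752 = 125/361
take √, sign +1: I = 0.16599556

0.165996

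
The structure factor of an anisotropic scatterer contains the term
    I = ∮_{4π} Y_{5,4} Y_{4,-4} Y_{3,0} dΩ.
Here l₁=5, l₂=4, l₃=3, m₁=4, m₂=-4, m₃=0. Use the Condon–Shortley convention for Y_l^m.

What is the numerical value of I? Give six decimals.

Rules hold: Σm=0, L=12 even, 1≤3≤9.
N = 11·9·7 = 693
Δ = 6!·4!·2!/13! = 1/180180
Racah Σ t=2..4: t=2:+1/576 t=3:−1/144 t=4:+1/576 = -1/288
⇒ 3j(5 4 3; 0 0 0)² = 20/1001, sgn +1
Racah Σ t=0..0: t=0:+1/8640 = 1/8640
⇒ 3j(5 4 3; 4 -4 0)² = 28/715, sgn -1
4πI² = N·(3j₀)²·(3jₘ)² = 1008/1859
I = -1·√(0.542227/4π) = -0.20772350

-0.207724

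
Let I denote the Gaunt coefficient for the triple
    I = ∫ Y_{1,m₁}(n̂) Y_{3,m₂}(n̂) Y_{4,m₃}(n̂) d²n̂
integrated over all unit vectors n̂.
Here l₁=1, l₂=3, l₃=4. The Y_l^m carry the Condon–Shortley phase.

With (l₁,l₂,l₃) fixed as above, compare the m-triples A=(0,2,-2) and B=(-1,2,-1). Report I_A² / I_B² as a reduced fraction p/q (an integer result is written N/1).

4/1

Same 1,3,4: normalisation and zero-m 3j drop out of the ratio.
A: Δ: 0! 2! 6! / 9! → 1/252; sum: t=0:+1/120 = 1/120; 3j²(1 3 4; 0 2 -2) = Δ·Π!·Σ² = 1/21  (sign +1)
B: Δ: 0! 2! 6! / 9! → 1/252; sum: t=0:+1/240 = 1/240; 3j²(1 3 4; -1 2 -1) = Δ·Π!·Σ² = 1/84  (sign -1)
I_A²/I_B² = (1/21)/(1/84) = 4/1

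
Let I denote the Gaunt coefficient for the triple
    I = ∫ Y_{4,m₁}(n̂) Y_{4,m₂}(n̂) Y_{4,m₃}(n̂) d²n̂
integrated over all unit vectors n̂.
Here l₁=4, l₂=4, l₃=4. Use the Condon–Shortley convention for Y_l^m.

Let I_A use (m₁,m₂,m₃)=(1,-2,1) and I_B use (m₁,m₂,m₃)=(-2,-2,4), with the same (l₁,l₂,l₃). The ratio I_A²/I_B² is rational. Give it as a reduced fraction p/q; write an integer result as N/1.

4/7

l's match ⇒ only the (l;m) 3-j factors differ between A and B.
A: triangle coeff Δ(4,4,4) = 1/450450; Σ_t [0,2]: t=0:+1/576 t=1:−1/144 t=2:+1/576 = -1/288; (3j)²=20/1001 [(4 4 4; 1 -2 1)], sign=+1
B: triangle coeff Δ(4,4,4) = 1/450450; Σ_t [2,2]: t=2:+1/2304 = 1/2304; (3j)²=5/143 [(4 4 4; -2 -2 4)], sign=+1
I_A²/I_B² = (20/1001)/(5/143) = 4/7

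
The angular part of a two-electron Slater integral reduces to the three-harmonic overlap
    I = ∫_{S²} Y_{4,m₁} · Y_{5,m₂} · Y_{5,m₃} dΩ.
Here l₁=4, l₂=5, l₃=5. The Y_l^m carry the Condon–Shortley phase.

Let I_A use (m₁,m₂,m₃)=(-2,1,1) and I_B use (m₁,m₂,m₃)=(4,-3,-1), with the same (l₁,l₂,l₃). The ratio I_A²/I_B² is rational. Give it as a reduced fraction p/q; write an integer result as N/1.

Shared (l₁,l₂,l₃)=(4,5,5): N and (l;000)² cancel in I_A²/I_B².
A: Δ = 4!·4!·6!/15! = 1/3153150; Racah Σ t=2..4: t=2:+1/4608 t=3:−1/1296 t=4:+1/4608 = -7/20736; ⇒ 3j(4 5 5; -2 1 1)² = 20/1287, sgn -1
B: Δ = 4!·4!·6!/15! = 1/3153150; Racah Σ t=0..0: t=0:+1/27648 = 1/27648; ⇒ 3j(4 5 5; 4 -3 -1)² = 10/429, sgn +1
I_A²/I_B² = (20/1287)/(10/429) = 2/3

2/3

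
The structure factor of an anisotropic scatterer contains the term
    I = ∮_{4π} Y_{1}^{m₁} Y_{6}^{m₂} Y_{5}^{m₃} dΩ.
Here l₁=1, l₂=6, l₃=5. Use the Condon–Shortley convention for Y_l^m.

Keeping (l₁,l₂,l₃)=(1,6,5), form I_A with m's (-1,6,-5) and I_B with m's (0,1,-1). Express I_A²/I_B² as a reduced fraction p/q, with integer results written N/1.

l's match ⇒ only the (l;m) 3-j factors differ between A and B.
A: triangle coeff Δ(1,6,5) = 1/858; Σ_t [2,2]: t=2:+1/7257600 = 1/7257600; (3j)²=1/13 [(1 6 5; -1 6 -5)], sign=+1
B: triangle coeff Δ(1,6,5) = 1/858; Σ_t [1,1]: t=1:−1/17280 = -1/17280; (3j)²=35/858 [(1 6 5; 0 1 -1)], sign=-1
I_A²/I_B² = (1/13)/(35/858) = 66/35

66/35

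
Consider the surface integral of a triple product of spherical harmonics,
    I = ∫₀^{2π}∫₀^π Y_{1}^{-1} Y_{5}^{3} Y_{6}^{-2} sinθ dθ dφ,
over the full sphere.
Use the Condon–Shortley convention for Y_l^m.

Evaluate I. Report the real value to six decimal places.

m-sum 0 ✓  L=12 even ✓  4≤6≤6 ✓
Π(2lᵢ+1) = 3×11×13 = 429
triangle coeff Δ(1,5,6) = 1/858
Σ_t [0,0]: t=0:+1/14400 = 1/14400
(3j)²=6/143 [(1 5 6; 0 0 0)], sign=+1
Σ_t [0,0]: t=0:+1/161280 = 1/161280
(3j)²=1/143 [(1 5 6; -1 3 -2)], sign=+1
⇒ 4πI² = 18/143
I = (+1)√(18/143/(4π)) = 0.10008369

0.100084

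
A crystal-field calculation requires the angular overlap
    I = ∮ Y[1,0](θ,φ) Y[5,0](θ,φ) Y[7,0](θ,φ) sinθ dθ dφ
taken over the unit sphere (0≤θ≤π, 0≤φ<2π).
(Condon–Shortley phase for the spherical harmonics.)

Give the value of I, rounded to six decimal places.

triangle: need 4≤l₃≤6, have 7; I=0

0.000000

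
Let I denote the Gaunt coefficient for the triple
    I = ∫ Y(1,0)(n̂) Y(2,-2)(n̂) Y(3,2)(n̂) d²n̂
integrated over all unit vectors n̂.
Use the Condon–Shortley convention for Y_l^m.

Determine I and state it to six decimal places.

m-sum 0 ✓  L=6 even ✓  1≤3≤3 ✓
Π(2lᵢ+1) = 3×5×7 = 105
triangle coeff Δ(1,2,3) = 1/105
Σ_t [0,0]: t=0:+1/4 = 1/4
(3j)²=3/35 [(1 2 3; 0 0 0)], sign=-1
Σ_t [0,0]: t=0:+1/24 = 1/24
(3j)²=1/21 [(1 2 3; 0 -2 2)], sign=-1
⇒ 4πI² = 3/7
I = (+1)√(3/7/(4π)) = 0.18467439

0.184674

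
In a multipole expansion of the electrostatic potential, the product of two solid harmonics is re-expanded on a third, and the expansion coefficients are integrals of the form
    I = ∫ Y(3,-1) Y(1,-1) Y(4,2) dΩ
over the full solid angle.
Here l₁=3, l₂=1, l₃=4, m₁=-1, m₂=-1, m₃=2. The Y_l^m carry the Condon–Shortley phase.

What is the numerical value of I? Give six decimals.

0.238414

m-sum 0 ✓  L=8 even ✓  2≤4≤4 ✓
Π(2lᵢ+1) = 7×3×9 = 189
triangle coeff Δ(3,1,4) = 1/252
Σ_t [0,0]: t=0:+1/36 = 1/36
(3j)²=4/63 [(3 1 4; 0 0 0)], sign=+1
Σ_t [0,0]: t=0:+1/96 = 1/96
(3j)²=5/84 [(3 1 4; -1 -1 2)], sign=+1
⇒ 4πI² = 5/7
I = (+1)√(5/7/(4π)) = 0.23841361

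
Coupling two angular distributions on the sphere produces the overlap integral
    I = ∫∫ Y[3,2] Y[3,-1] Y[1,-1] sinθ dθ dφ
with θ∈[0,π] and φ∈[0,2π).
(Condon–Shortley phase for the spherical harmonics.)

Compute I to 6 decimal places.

Σlᵢ=7 odd — θ-integrand is odd under cosθ→−cosθ; I=0

0.000000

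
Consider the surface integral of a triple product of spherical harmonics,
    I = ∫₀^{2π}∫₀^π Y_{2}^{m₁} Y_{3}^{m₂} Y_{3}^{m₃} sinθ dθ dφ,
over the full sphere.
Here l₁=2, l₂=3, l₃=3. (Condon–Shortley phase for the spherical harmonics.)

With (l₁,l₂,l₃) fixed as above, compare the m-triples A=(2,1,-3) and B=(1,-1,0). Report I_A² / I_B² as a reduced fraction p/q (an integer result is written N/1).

5/1

Shared (l₁,l₂,l₃)=(2,3,3): N and (l;000)² cancel in I_A²/I_B².
A: Δ = 2!·2!·4!/9! = 1/3780; Racah Σ t=0..0: t=0:+1/96 = 1/96; ⇒ 3j(2 3 3; 2 1 -3)² = 1/42, sgn +1
B: Δ = 2!·2!·4!/9! = 1/3780; Racah Σ t=0..1: t=0:+1/8 t=1:−1/12 = 1/24; ⇒ 3j(2 3 3; 1 -1 0)² = 1/210, sgn -1
I_A²/I_B² = (1/42)/(1/210) = 5/1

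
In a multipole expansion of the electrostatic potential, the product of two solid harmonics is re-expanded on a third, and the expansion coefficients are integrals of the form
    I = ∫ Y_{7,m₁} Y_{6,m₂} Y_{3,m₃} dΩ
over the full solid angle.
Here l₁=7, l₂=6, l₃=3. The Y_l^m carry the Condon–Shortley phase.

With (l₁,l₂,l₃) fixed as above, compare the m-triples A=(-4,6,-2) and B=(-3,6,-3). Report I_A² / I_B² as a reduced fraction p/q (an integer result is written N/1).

22/3

Shared (l₁,l₂,l₃)=(7,6,3): N and (l;000)² cancel in I_A²/I_B².
A: Δ = 10!·4!·2!/17! = 1/2042040; Racah Σ t=10..10: t=10:+1/43545600 = 1/43545600; ⇒ 3j(7 6 3; -4 6 -2)² = 11/3094, sgn -1
B: Δ = 10!·4!·2!/17! = 1/2042040; Racah Σ t=10..10: t=10:+1/174182400 = 1/174182400; ⇒ 3j(7 6 3; -3 6 -3)² = 3/6188, sgn +1
I_A²/I_B² = (11/3094)/(3/6188) = 22/3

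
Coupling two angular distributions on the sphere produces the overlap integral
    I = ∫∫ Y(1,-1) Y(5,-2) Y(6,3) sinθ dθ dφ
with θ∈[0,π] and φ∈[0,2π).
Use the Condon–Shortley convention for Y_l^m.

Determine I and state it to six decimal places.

-0.245154

Rules hold: Σm=0, L=12 even, 4≤6≤6.
N = 3·11·13 = 429
Δ = 0!·2!·10!/13! = 1/858
Racah Σ t=0..0: t=0:+1/14400 = 1/14400
⇒ 3j(1 5 6; 0 0 0)² = 6/143, sgn +1
Racah Σ t=0..0: t=0:+1/60480 = 1/60480
⇒ 3j(1 5 6; -1 -2 3)² = 6/143, sgn -1
4πI² = N·(3j₀)²·(3jₘ)² = 108/143
I = -1·√(0.755245/4π) = -0.24515397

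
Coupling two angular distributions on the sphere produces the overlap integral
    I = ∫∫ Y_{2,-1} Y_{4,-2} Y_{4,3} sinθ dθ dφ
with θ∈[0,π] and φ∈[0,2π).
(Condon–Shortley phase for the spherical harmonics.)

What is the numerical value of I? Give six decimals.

-0.187702

m-sum 0 ✓  L=10 even ✓  2≤4≤6 ✓
Π(2lᵢ+1) = 5×9×9 = 405
triangle coeff Δ(2,4,4) = 1/13860
Σ_t [0,2]: t=0:+1/192 t=1:−1/36 t=2:+1/192 = -5/288
(3j)²=20/693 [(2 4 4; 0 0 0)], sign=-1
Σ_t [1,2]: t=1:−1/240 t=2:+1/1440 = -1/288
(3j)²=5/132 [(2 4 4; -1 -2 3)], sign=+1
⇒ 4πI² = 375/847
I = (-1)√(375/847/(4π)) = -0.18770204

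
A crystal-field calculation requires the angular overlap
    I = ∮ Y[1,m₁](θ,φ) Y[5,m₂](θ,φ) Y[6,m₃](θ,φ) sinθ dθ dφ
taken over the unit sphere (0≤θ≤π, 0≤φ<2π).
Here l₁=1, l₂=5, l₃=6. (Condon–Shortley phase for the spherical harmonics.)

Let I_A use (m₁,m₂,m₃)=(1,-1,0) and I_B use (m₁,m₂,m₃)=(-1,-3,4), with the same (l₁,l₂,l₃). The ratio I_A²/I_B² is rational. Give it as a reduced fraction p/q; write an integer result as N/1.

Same 1,5,6: normalisation and zero-m 3j drop out of the ratio.
A: Δ: 0! 2! 10! / 13! → 1/858; sum: t=0:+1/34560 = 1/34560; 3j²(1 5 6; 1 -1 0) = Δ·Π!·Σ² = 5/286  (sign +1)
B: Δ: 0! 2! 10! / 13! → 1/858; sum: t=0:+1/161280 = 1/161280; 3j²(1 5 6; -1 -3 4) = Δ·Π!·Σ² = 15/286  (sign +1)
I_A²/I_B² = (5/286)/(15/286) = 1/3

1/3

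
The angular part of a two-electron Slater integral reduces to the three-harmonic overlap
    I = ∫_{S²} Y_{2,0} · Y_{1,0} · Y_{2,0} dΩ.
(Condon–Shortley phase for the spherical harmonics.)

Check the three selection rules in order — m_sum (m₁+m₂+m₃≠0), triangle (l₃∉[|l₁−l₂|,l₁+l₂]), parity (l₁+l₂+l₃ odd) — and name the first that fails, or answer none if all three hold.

Σmᵢ = 0  ✓
l₃∈[|l₁−l₂|,l₁+l₂]=[1,3], have l₃=2  ✓
Σlᵢ = 5 ⇒ odd  ✗

parity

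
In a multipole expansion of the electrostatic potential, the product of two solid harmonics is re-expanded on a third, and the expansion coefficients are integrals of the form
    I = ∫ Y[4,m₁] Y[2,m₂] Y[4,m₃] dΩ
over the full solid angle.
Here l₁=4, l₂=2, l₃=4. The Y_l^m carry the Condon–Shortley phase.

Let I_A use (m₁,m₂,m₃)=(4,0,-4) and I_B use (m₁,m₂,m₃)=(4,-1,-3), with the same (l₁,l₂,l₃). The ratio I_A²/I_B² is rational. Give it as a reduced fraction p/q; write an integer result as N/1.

4/3

Shared (l₁,l₂,l₃)=(4,2,4): N and (l;000)² cancel in I_A²/I_B².
A: Δ = 2!·6!·2!/11! = 1/13860; Racah Σ t=0..0: t=0:+1/2880 = 1/2880; ⇒ 3j(4 2 4; 4 0 -4)² = 28/495, sgn +1
B: Δ = 2!·6!·2!/11! = 1/13860; Racah Σ t=0..0: t=0:+1/1440 = 1/1440; ⇒ 3j(4 2 4; 4 -1 -3)² = 7/165, sgn -1
I_A²/I_B² = (28/495)/(7/165) = 4/3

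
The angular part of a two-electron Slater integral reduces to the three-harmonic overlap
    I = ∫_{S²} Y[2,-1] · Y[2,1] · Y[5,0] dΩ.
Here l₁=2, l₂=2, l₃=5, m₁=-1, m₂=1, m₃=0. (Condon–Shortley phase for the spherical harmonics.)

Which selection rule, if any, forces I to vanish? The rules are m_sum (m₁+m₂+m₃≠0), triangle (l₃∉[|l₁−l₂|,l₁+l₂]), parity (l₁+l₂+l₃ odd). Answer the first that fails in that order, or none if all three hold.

m₁+m₂+m₃ = -1 + 1 + 0 = 0  ✓
triangle: |2−2|=0 ≤ l₃=5 ≤ 2+2=4  ✗
parity: l₁+l₂+l₃ = 9 is odd

triangle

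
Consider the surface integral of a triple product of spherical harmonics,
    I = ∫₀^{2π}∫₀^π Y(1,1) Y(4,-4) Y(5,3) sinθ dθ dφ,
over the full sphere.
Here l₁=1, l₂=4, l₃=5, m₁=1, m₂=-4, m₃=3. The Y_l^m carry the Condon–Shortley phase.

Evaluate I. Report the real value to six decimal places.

-0.049106

m-sum 0 ✓  L=10 even ✓  3≤5≤5 ✓
Π(2lᵢ+1) = 3×9×11 = 297
triangle coeff Δ(1,4,5) = 1/495
Σ_t [0,0]: t=0:+1/576 = 1/576
(3j)²=5/99 [(1 4 5; 0 0 0)], sign=-1
Σ_t [0,0]: t=0:+1/80640 = 1/80640
(3j)²=1/495 [(1 4 5; 1 -4 3)], sign=+1
⇒ 4πI² = 1/33
I = (-1)√(1/33/(4π)) = -0.04910640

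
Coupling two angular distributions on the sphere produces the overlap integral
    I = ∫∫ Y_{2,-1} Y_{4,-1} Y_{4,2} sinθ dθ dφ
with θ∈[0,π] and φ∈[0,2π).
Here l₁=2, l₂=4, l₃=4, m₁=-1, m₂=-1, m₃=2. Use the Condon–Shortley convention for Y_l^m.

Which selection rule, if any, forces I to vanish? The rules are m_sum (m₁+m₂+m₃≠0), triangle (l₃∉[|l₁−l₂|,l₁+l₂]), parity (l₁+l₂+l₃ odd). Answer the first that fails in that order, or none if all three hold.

Σmᵢ = 0  ✓
l₃∈[|l₁−l₂|,l₁+l₂]=[2,6], have l₃=4  ✓
Σlᵢ = 10 ⇒ even  ✓

none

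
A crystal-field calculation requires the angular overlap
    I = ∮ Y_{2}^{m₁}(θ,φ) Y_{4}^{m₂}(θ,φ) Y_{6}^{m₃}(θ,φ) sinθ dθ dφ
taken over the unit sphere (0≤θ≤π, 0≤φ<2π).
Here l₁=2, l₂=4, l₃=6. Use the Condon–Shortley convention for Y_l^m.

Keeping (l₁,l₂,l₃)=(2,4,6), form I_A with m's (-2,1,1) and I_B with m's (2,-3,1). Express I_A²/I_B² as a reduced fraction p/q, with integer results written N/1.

7/1

Shared (l₁,l₂,l₃)=(2,4,6): N and (l;000)² cancel in I_A²/I_B².
A: Δ = 0!·4!·8!/13! = 1/6435; Racah Σ t=0..0: t=0:+1/17280 = 1/17280; ⇒ 3j(2 4 6; -2 1 1)² = 7/1287, sgn -1
B: Δ = 0!·4!·8!/13! = 1/6435; Racah Σ t=0..0: t=0:+1/120960 = 1/120960; ⇒ 3j(2 4 6; 2 -3 1)² = 1/1287, sgn -1
I_A²/I_B² = (7/1287)/(1/1287) = 7/1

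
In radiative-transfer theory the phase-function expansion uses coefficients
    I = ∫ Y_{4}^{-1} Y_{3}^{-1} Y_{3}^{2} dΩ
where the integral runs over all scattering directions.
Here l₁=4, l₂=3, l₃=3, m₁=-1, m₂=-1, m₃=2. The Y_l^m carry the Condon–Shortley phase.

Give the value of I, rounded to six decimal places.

Rules hold: Σm=0, L=10 even, 1≤3≤7.
N = 9·7·7 = 441
Δ = 4!·4!·2!/11! = 1/34650
Racah Σ t=1..3: t=1:−1/72 t=2:+1/16 t=3:−1/72 = 5/144
⇒ 3j(4 3 3; 0 0 0)² = 2/77, sgn -1
Racah Σ t=1..2: t=1:−1/144 t=2:+1/48 = 1/72
⇒ 3j(4 3 3; -1 -1 2)² = 16/693, sgn -1
4πI² = N·(3j₀)²·(3jₘ)² = 32/121
I = +1·√(0.264463/4π) = 0.14506992

0.145070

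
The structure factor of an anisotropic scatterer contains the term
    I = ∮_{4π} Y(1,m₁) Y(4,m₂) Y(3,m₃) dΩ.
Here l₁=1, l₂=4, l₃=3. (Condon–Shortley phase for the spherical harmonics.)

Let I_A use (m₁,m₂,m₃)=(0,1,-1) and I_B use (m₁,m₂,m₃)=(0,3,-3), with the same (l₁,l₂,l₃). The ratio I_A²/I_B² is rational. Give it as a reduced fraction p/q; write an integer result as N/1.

15/7

Shared (l₁,l₂,l₃)=(1,4,3): N and (l;000)² cancel in I_A²/I_B².
A: Δ = 2!·0!·6!/9! = 1/252; Racah Σ t=1..1: t=1:−1/48 = -1/48; ⇒ 3j(1 4 3; 0 1 -1)² = 5/84, sgn -1
B: Δ = 2!·0!·6!/9! = 1/252; Racah Σ t=1..1: t=1:−1/720 = -1/720; ⇒ 3j(1 4 3; 0 3 -3)² = 1/36, sgn -1
I_A²/I_B² = (5/84)/(1/36) = 15/7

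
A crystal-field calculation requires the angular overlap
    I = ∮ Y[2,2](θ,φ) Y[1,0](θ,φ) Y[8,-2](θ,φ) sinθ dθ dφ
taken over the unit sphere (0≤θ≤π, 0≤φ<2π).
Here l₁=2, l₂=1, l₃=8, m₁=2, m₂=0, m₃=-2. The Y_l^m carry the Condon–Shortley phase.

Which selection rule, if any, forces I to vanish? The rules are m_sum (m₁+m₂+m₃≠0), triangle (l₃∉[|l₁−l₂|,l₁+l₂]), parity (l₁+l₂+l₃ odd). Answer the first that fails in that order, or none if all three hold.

triangle

azimuthal sum: 2 + 0 − 2 = 0  ✓
1 ≤ 8 ≤ 3 (triangle on l)  ✗
L = 2 + 1 + 8 = 11 (odd)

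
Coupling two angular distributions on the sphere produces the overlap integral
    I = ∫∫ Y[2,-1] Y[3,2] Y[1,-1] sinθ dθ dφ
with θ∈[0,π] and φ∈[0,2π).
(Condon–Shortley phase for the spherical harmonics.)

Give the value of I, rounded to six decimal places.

Rules hold: Σm=0, L=6 even, 1≤1≤5.
N = 5·7·3 = 105
Δ = 4!·0!·2!/7! = 1/105
Racah Σ t=2..2: t=2:+1/4 = 1/4
⇒ 3j(2 3 1; 0 0 0)² = 3/35, sgn -1
Racah Σ t=3..3: t=3:−1/12 = -1/12
⇒ 3j(2 3 1; -1 2 -1)² = 2/21, sgn -1
4πI² = N·(3j₀)²·(3jₘ)² = 6/7
I = +1·√(0.857143/4π) = 0.26116903

0.261169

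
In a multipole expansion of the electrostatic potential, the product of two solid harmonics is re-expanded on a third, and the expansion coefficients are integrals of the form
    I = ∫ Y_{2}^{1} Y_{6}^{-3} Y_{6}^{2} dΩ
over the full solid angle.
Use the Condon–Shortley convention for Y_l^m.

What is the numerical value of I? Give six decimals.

Rules hold: Σm=0, L=14 even, 4≤6≤8.
N = 5·13·13 = 845
Δ = 2!·2!·10!/15! = 1/90090
Racah Σ t=0..2: t=0:+1/69120 t=1:−1/14400 t=2:+1/69120 = -7/172800
⇒ 3j(2 6 6; 0 0 0)² = 14/715, sgn -1
Racah Σ t=0..1: t=0:+1/60480 t=1:−1/161280 = 1/96768
⇒ 3j(2 6 6; 1 -3 2)² = 15/1001, sgn +1
4πI² = N·(3j₀)²·(3jₘ)² = 30/121
I = -1·√(0.247934/4π) = -0.14046335

-0.140463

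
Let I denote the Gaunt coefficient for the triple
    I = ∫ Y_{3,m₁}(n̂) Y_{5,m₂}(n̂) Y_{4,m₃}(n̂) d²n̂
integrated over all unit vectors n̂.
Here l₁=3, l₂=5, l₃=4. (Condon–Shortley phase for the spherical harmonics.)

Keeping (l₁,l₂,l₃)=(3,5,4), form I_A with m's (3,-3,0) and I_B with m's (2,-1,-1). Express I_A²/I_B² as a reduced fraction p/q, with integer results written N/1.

Shared (l₁,l₂,l₃)=(3,5,4): N and (l;000)² cancel in I_A²/I_B².
A: Δ = 4!·2!·6!/13! = 1/180180; Racah Σ t=0..0: t=0:+1/2304 = 1/2304; ⇒ 3j(3 5 4; 3 -3 0)² = 5/143, sgn +1
B: Δ = 4!·2!·6!/13! = 1/180180; Racah Σ t=0..1: t=0:+1/1152 t=1:−1/432 = -5/3456; ⇒ 3j(3 5 4; 2 -1 -1)² = 625/36036, sgn +1
I_A²/I_B² = (5/143)/(625/36036) = 252/125

252/125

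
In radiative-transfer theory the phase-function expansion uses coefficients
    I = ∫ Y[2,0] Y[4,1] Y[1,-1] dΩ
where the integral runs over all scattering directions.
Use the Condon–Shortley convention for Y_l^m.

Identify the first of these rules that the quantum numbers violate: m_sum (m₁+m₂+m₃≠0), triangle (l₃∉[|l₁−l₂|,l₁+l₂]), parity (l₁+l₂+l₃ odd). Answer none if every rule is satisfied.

triangle

azimuthal sum: 0 + 1 − 1 = 0  ✓
2 ≤ 1 ≤ 6 (triangle on l)  ✗
L = 2 + 4 + 1 = 7 (odd)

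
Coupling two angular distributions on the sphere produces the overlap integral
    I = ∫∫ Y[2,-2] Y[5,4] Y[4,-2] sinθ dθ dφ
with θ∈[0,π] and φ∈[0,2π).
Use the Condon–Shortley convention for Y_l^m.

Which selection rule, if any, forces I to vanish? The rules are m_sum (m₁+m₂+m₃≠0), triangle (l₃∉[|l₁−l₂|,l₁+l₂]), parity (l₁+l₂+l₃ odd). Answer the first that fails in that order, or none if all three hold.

parity

Σmᵢ = 0  ✓
l₃∈[|l₁−l₂|,l₁+l₂]=[3,7], have l₃=4  ✓
Σlᵢ = 11 ⇒ odd  ✗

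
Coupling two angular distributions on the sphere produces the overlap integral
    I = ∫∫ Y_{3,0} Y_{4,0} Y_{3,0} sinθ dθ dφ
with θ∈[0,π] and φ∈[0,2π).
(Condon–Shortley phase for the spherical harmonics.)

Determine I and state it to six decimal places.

m-sum 0 ✓  L=10 even ✓  1≤3≤7 ✓
Π(2lᵢ+1) = 7×9×7 = 441
triangle coeff Δ(3,4,3) = 1/34650
Σ_t [1,3]: t=1:−1/72 t=2:+1/16 t=3:−1/72 = 5/144
(3j)²=2/77 [(3 4 3; 0 0 0)], sign=-1
(m-triple is (0,0,0) — same symbol as above.)
⇒ 4πI² = 36/121
I = (+1)√(36/121/(4π)) = 0.15386989

0.153870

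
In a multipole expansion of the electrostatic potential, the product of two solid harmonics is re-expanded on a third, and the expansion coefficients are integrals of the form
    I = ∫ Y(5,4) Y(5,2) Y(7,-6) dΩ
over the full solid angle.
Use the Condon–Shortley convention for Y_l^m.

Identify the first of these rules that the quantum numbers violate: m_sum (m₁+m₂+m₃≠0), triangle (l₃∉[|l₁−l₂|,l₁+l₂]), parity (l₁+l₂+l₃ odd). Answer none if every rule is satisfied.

Σmᵢ = 0  ✓
l₃∈[|l₁−l₂|,l₁+l₂]=[0,10], have l₃=7  ✓
Σlᵢ = 17 ⇒ odd  ✗

parity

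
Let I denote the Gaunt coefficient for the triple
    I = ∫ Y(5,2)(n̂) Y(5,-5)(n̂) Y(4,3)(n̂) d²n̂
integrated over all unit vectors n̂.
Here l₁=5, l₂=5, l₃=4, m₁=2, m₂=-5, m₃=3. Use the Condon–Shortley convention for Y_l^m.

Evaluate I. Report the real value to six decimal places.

m-sum 0 ✓  L=14 even ✓  0≤4≤10 ✓
Π(2lᵢ+1) = 11×11×9 = 1089
triangle coeff Δ(5,5,4) = 1/3153150
Σ_t [1,5]: t=1:−1/69120 t=2:+1/1728 t=3:−1/576 t=4:+1/1728 t=5:−1/69120 = -7/11520
(3j)²=2/143 [(5 5 4; 0 0 0)], sign=-1
Σ_t [0,0]: t=0:+1/103680 = 1/103680
(3j)²=7/429 [(5 5 4; 2 -5 3)], sign=-1
⇒ 4πI² = 42/169
I = (+1)√(42/169/(4π)) = 0.14062948

0.140629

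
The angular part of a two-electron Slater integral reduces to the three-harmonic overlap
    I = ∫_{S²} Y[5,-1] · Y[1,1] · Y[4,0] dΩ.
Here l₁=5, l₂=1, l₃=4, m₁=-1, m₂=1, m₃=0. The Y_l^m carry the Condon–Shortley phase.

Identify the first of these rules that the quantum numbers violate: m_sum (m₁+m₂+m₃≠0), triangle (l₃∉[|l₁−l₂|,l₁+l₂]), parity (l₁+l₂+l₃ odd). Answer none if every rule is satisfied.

none

Σmᵢ = 0  ✓
l₃∈[|l₁−l₂|,l₁+l₂]=[4,6], have l₃=4  ✓
Σlᵢ = 10 ⇒ even  ✓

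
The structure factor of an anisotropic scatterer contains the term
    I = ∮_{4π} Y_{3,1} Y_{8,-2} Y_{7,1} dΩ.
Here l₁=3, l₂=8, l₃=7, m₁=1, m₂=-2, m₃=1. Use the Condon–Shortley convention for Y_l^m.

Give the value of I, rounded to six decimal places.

0.115043

Checks pass: Σm=0; 18 even; l₃=7∈[5,11].
(2·3+1)(2·8+1)(2·7+1) = 1785
Δ: 4! 2! 12! / 19! → 1/5290740
sum: t=1:−1/7257600 t=2:+1/2073600 t=3:−1/7257600 = 1/4838400
3j²(3 8 7; 0 0 0) = Δ·Π!·Σ² = 252/20995  (sign -1)
sum: t=0:+1/24883200 t=1:−1/3628800 t=2:+1/7741440 = -37/348364800
3j²(3 8 7; 1 -2 1) = Δ·Π!·Σ² = 1369/176358  (sign -1)
combine: 4πI² = 1785·252/20995·1369/176358 = 172494/1037153
take √, sign +1: I = 0.11504312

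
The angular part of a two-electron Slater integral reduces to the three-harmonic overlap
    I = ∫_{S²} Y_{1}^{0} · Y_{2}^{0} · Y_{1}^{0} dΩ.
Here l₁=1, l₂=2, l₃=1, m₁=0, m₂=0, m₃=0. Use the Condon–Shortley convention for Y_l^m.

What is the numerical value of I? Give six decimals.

Rules hold: Σm=0, L=4 even, 1≤1≤3.
N = 3·5·3 = 45
Δ = 2!·0!·2!/5! = 1/30
Racah Σ t=1..1: t=1:−1/1 = -1/1
⇒ 3j(1 2 1; 0 0 0)² = 2/15, sgn +1
(m-triple is (0,0,0) — same symbol as above.)
4πI² = N·(3j₀)²·(3jₘ)² = 4/5
I = +1·√(0.8/4π) = 0.25231325

0.252313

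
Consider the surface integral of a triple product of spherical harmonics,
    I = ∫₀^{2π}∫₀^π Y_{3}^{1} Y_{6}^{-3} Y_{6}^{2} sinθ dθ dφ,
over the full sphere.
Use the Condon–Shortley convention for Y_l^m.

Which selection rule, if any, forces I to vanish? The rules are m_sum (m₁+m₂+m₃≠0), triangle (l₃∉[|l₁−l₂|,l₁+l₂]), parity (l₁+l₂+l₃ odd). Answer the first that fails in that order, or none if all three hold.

parity

Σmᵢ = 0  ✓
l₃∈[|l₁−l₂|,l₁+l₂]=[3,9], have l₃=6  ✓
Σlᵢ = 15 ⇒ odd  ✗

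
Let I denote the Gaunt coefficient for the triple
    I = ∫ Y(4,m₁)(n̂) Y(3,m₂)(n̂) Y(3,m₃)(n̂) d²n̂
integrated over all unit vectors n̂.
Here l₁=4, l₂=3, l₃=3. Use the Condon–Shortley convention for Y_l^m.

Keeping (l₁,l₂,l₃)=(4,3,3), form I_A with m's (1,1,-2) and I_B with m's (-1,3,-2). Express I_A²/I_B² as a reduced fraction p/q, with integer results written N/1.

16/15

Same 4,3,3: normalisation and zero-m 3j drop out of the ratio.
A: Δ: 4! 4! 2! / 11! → 1/34650; sum: t=2:+1/48 t=3:−1/144 = 1/72; 3j²(4 3 3; 1 1 -2) = Δ·Π!·Σ² = 16/693  (sign -1)
B: Δ: 4! 4! 2! / 11! → 1/34650; sum: t=4:+1/288 = 1/288; 3j²(4 3 3; -1 3 -2) = Δ·Π!·Σ² = 5/231  (sign -1)
I_A²/I_B² = (16/693)/(5/231) = 16/15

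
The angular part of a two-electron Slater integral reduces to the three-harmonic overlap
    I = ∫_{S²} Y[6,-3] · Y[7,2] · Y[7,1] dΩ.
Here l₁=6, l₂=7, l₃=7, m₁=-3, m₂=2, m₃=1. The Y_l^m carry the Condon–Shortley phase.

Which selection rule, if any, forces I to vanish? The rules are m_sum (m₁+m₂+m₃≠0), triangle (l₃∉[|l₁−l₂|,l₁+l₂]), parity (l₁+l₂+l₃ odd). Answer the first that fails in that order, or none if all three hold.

none

Σmᵢ = 0  ✓
l₃∈[|l₁−l₂|,l₁+l₂]=[1,13], have l₃=7  ✓
Σlᵢ = 20 ⇒ even  ✓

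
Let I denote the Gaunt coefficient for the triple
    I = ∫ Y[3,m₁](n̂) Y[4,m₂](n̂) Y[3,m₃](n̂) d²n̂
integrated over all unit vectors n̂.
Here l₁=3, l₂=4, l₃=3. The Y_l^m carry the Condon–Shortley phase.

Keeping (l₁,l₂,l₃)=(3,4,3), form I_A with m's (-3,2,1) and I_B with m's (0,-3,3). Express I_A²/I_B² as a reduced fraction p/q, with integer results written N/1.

6/7

Same 3,4,3: normalisation and zero-m 3j drop out of the ratio.
A: Δ: 4! 2! 4! / 11! → 1/34650; sum: t=4:+1/192 = 1/192; 3j²(3 4 3; -3 2 1) = Δ·Π!·Σ² = 3/77  (sign +1)
B: Δ: 4! 2! 4! / 11! → 1/34650; sum: t=1:−1/288 = -1/288; 3j²(3 4 3; 0 -3 3) = Δ·Π!·Σ² = 1/22  (sign -1)
I_A²/I_B² = (3/77)/(1/22) = 6/7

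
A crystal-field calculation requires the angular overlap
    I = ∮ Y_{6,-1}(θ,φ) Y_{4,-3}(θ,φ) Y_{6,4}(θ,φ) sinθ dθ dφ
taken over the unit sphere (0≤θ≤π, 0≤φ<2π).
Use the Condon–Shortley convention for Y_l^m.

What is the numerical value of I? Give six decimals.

-0.154578

m-sum 0 ✓  L=16 even ✓  2≤6≤10 ✓
Π(2lᵢ+1) = 13×9×13 = 1521
triangle coeff Δ(6,4,6) = 1/15315300
Σ_t [0,4]: t=0:+1/829440 t=1:−1/25920 t=2:+1/9216 t=3:−1/25920 t=4:+1/829440 = 7/207360
(3j)²=28/2431 [(6 4 6; 0 0 0)], sign=+1
Σ_t [0,1]: t=0:+1/725760 t=1:−1/207360 = -1/290304
(3j)²=125/7293 [(6 4 6; -1 -3 4)], sign=-1
⇒ 4πI² = 10500/34969
I = (-1)√(10500/34969/(4π)) = -0.15457815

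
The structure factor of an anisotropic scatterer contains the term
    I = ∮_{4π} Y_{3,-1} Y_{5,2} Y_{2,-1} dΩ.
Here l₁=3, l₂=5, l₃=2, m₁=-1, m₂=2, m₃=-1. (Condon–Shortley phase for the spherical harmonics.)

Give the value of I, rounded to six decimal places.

0.245532

Checks pass: Σm=0; 10 even; l₃=2∈[2,8].
(2·3+1)(2·5+1)(2·2+1) = 385
Δ: 6! 0! 4! / 11! → 1/2310
sum: t=3:−1/144 = -1/144
3j²(3 5 2; 0 0 0) = Δ·Π!·Σ² = 10/231  (sign -1)
sum: t=4:+1/288 = 1/288
3j²(3 5 2; -1 2 -1) = Δ·Π!·Σ² = 1/22  (sign -1)
combine: 4πI² = 385·10/231·1/22 = 25/33
take √, sign +1: I = 0.24553200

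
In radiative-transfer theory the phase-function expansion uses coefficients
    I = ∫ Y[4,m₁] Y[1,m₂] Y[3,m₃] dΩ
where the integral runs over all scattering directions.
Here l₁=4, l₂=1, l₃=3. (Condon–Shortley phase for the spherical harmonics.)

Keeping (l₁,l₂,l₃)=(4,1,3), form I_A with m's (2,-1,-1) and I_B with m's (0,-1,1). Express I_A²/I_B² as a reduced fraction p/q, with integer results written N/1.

5/2

l's match ⇒ only the (l;m) 3-j factors differ between A and B.
A: triangle coeff Δ(4,1,3) = 1/252; Σ_t [0,0]: t=0:+1/96 = 1/96; (3j)²=5/84 [(4 1 3; 2 -1 -1)], sign=+1
B: triangle coeff Δ(4,1,3) = 1/252; Σ_t [0,0]: t=0:+1/96 = 1/96; (3j)²=1/42 [(4 1 3; 0 -1 1)], sign=+1
I_A²/I_B² = (5/84)/(1/42) = 5/2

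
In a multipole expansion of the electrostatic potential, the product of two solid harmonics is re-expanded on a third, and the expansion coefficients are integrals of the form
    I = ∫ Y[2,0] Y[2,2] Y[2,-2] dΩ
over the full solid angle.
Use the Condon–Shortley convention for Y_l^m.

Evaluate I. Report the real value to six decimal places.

m-sum 0 ✓  L=6 even ✓  0≤2≤4 ✓
Π(2lᵢ+1) = 5×5×5 = 125
triangle coeff Δ(2,2,2) = 1/630
Σ_t [0,2]: t=0:+1/8 t=1:−1/1 t=2:+1/8 = -3/4
(3j)²=2/35 [(2 2 2; 0 0 0)], sign=-1
Σ_t [2,2]: t=2:+1/8 = 1/8
(3j)²=2/35 [(2 2 2; 0 2 -2)], sign=+1
⇒ 4πI² = 20/49
I = (-1)√(20/49/(4π)) = -0.18022375

-0.180224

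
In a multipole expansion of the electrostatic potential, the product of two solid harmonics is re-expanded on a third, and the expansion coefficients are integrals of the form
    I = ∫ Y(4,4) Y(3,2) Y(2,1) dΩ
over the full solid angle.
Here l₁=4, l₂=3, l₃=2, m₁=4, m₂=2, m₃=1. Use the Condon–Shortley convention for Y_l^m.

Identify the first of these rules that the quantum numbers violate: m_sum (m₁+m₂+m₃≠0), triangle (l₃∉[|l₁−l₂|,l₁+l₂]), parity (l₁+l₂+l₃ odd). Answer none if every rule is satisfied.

m₁+m₂+m₃ = 4 + 2 + 1 = 7  ✗
triangle: |4−3|=1 ≤ l₃=2 ≤ 4+3=7
parity: l₁+l₂+l₃ = 9 is odd

m_sum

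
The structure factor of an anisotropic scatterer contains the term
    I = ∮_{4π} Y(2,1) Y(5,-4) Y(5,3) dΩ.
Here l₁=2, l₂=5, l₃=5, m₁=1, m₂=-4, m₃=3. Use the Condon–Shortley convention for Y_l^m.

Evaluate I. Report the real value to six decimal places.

0.196098

Rules hold: Σm=0, L=12 even, 3≤5≤7.
N = 5·11·11 = 605
Δ = 2!·2!·8!/13! = 1/38610
Racah Σ t=0..2: t=0:+1/2880 t=1:−1/576 t=2:+1/2880 = -1/960
⇒ 3j(2 5 5; 0 0 0)² = 10/429, sgn +1
Racah Σ t=0..1: t=0:+1/10080 t=1:−1/80640 = 1/11520
⇒ 3j(2 5 5; 1 -4 3)² = 49/1430, sgn +1
4πI² = N·(3j₀)²·(3jₘ)² = 245/507
I = +1·√(0.483235/4π) = 0.19609844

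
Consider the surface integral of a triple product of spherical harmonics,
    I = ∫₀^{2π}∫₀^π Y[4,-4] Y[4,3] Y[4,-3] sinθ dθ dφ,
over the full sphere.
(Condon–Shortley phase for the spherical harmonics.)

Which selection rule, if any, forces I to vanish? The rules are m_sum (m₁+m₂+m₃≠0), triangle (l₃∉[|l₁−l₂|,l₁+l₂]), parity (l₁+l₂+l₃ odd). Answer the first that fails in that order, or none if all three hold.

m_sum

azimuthal sum: -4 + 3 − 3 = -4  ✗
0 ≤ 4 ≤ 8 (triangle on l)
L = 4 + 4 + 4 = 12 (even)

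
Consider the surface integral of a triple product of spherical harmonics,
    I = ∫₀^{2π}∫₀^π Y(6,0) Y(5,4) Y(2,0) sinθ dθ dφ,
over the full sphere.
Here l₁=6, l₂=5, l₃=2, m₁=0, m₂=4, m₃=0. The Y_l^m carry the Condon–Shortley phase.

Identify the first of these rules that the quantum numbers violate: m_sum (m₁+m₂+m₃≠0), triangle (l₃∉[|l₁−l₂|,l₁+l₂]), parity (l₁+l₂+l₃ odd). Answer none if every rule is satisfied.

m_sum

Σmᵢ = 4  ✗
l₃∈[|l₁−l₂|,l₁+l₂]=[1,11], have l₃=2
Σlᵢ = 13 ⇒ odd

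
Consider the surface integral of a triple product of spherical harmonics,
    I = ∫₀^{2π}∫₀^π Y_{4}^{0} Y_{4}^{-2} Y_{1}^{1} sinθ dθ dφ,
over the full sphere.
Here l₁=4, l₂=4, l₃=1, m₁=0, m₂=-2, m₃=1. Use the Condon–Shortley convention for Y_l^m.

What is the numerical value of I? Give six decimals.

Σmᵢ = -1 ≠ 0, so the φ-integral vanishes; I = 0

0.000000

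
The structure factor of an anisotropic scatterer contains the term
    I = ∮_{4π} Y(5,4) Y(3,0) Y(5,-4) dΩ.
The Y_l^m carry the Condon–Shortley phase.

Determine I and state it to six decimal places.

0.000000

L=13 odd ⇒ parity kills the (l;000) factor ⇒ I = 0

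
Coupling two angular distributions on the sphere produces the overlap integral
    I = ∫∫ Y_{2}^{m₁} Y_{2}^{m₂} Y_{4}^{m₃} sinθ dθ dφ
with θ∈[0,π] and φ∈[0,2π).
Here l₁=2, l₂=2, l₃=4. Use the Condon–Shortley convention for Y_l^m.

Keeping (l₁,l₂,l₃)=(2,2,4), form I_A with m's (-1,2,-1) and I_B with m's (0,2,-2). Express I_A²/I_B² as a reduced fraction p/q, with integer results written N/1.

1/3

l's match ⇒ only the (l;m) 3-j factors differ between A and B.
A: triangle coeff Δ(2,2,4) = 1/630; Σ_t [0,0]: t=0:+1/144 = 1/144; (3j)²=1/126 [(2 2 4; -1 2 -1)], sign=-1
B: triangle coeff Δ(2,2,4) = 1/630; Σ_t [0,0]: t=0:+1/96 = 1/96; (3j)²=1/42 [(2 2 4; 0 2 -2)], sign=+1
I_A²/I_B² = (1/126)/(1/42) = 1/3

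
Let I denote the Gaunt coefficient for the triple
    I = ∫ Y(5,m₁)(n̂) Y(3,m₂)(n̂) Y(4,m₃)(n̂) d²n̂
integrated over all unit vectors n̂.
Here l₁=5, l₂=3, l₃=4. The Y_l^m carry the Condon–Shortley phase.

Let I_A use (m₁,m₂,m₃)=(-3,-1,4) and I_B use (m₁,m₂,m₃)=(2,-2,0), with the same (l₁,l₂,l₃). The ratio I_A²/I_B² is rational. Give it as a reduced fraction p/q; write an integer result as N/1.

168/25

Same 5,3,4: normalisation and zero-m 3j drop out of the ratio.
A: Δ: 4! 6! 2! / 13! → 1/180180; sum: t=2:+1/5760 = 1/5760; 3j²(5 3 4; -3 -1 4) = Δ·Π!·Σ² = 56/2145  (sign +1)
B: Δ: 4! 6! 2! / 13! → 1/180180; sum: t=0:+1/864 t=1:−1/576 = -1/1728; 3j²(5 3 4; 2 -2 0) = Δ·Π!·Σ² = 5/1287  (sign -1)
I_A²/I_B² = (56/2145)/(5/1287) = 168/25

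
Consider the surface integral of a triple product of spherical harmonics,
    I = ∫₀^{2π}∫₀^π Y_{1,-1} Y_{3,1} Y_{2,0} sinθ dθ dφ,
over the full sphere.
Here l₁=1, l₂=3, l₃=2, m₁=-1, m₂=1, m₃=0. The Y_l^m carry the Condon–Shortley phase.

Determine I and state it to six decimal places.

-0.202301

m-sum 0 ✓  L=6 even ✓  2≤2≤4 ✓
Π(2lᵢ+1) = 3×7×5 = 105
triangle coeff Δ(1,3,2) = 1/105
Σ_t [1,1]: t=1:−1/4 = -1/4
(3j)²=3/35 [(1 3 2; 0 0 0)], sign=-1
Σ_t [2,2]: t=2:+1/8 = 1/8
(3j)²=2/35 [(1 3 2; -1 1 0)], sign=+1
⇒ 4πI² = 18/35
I = (-1)√(18/35/(4π)) = -0.20230066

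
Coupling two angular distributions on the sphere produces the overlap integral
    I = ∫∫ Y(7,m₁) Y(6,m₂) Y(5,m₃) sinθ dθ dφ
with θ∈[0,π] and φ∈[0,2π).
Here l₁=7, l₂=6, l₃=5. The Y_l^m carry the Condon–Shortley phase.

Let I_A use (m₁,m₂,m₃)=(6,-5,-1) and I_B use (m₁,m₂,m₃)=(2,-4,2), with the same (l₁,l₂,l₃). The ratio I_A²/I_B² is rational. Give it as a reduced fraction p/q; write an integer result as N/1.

Same 7,6,5: normalisation and zero-m 3j drop out of the ratio.
A: Δ: 8! 6! 4! / 19! → 1/174594420; sum: t=0:+1/29030400 t=1:−1/87091200 = 1/43545600; 3j²(7 6 5; 6 -5 -1) = Δ·Π!·Σ² = 88/6783  (sign +1)
B: Δ: 8! 6! 4! / 19! → 1/174594420; sum: t=0:+1/19353600 t=1:−1/1451520 t=2:+1/1244160 = 29/174182400; 3j²(7 6 5; 2 -4 2) = Δ·Π!·Σ² = 841/554268  (sign -1)
I_A²/I_B² = (88/6783)/(841/554268) = 50336/5887

50336/5887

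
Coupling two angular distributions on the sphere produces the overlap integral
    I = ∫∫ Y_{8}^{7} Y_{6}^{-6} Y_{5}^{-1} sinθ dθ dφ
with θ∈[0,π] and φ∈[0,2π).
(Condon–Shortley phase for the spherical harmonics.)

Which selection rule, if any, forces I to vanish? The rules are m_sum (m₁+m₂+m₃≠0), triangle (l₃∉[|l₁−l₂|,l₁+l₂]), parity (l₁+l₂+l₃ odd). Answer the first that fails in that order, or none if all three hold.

parity

Σmᵢ = 0  ✓
l₃∈[|l₁−l₂|,l₁+l₂]=[2,14], have l₃=5  ✓
Σlᵢ = 19 ⇒ odd  ✗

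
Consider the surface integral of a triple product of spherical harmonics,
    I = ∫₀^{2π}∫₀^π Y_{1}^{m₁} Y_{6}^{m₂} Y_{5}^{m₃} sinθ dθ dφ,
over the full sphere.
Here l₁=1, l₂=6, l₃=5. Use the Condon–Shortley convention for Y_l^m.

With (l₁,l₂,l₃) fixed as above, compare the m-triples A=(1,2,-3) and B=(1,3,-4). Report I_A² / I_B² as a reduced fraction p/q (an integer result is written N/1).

2/1

l's match ⇒ only the (l;m) 3-j factors differ between A and B.
A: triangle coeff Δ(1,6,5) = 1/858; Σ_t [0,0]: t=0:+1/161280 = 1/161280; (3j)²=1/143 [(1 6 5; 1 2 -3)], sign=+1
B: triangle coeff Δ(1,6,5) = 1/858; Σ_t [0,0]: t=0:+1/725760 = 1/725760; (3j)²=1/286 [(1 6 5; 1 3 -4)], sign=-1
I_A²/I_B² = (1/143)/(1/286) = 2/1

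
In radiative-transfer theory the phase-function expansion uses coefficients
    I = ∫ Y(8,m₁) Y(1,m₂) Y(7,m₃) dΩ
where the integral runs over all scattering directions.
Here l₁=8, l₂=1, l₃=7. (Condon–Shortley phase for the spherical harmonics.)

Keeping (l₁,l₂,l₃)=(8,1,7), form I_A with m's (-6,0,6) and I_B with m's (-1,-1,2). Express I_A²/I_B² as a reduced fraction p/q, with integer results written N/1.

4/3

Shared (l₁,l₂,l₃)=(8,1,7): N and (l;000)² cancel in I_A²/I_B².
A: Δ = 2!·14!·0!/17! = 1/2040; Racah Σ t=1..1: t=1:−1/6227020800 = -1/6227020800; ⇒ 3j(8 1 7; -6 0 6)² = 7/510, sgn +1
B: Δ = 2!·14!·0!/17! = 1/2040; Racah Σ t=0..0: t=0:+1/87091200 = 1/87091200; ⇒ 3j(8 1 7; -1 -1 2)² = 7/680, sgn -1
I_A²/I_B² = (7/510)/(7/680) = 4/3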